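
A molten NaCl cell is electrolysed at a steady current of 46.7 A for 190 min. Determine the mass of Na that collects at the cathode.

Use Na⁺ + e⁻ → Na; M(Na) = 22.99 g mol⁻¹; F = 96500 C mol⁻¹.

Q = I·t = 46.70 A × 11400 s = 532400 C.
n(e⁻) = Q/F = 532400 / 96500 = 5.517 mol.
Na⁺ + e⁻ → Na, so n(Na) = n(e⁻)/1 = 5.517 mol.
m = n·M = 5.517 × 22.99 = 127 g.

127 g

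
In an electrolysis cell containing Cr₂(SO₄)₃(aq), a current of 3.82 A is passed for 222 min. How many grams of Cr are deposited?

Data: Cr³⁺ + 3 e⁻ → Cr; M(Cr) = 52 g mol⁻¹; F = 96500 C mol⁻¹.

9.14 g

Q = I·t = 3.820 A × 13320 s = 50880 C.
n(e⁻) = Q/F = 50880 / 96500 = 0.5273 mol.
Cr³⁺ + 3 e⁻ → Cr, so n(Cr) = n(e⁻)/3 = 0.1758 mol.
m = n·M = 0.1758 × 52 = 9.14 g.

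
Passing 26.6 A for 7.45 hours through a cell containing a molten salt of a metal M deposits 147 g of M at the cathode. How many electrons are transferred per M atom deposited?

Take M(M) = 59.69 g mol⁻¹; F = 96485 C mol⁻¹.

3

Q = I·t = 26.60 A × 26820 s = 713400 C, so n(e⁻) = 713400/96485 = 7.394 mol.
n(M) deposited = 147 / 59.69 = 2.463 mol.
Electrons per atom = n(e⁻)/n(M) = 7.394 / 2.463 = 3.00 ≈ 3, so the ion is M³⁺.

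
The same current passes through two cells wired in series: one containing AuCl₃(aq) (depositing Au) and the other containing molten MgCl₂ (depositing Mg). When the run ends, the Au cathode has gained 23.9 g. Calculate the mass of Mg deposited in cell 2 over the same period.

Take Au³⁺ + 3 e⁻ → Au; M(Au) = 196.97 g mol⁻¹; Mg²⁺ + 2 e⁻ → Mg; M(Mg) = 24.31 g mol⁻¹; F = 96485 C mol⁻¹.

4.42 g

n(Au) = 23.9 / 196.97 = 0.1213 mol.
Since Au³⁺ + 3 e⁻ → Au, n(e⁻) passed = 3 × 0.1213 = 0.3640 mol.
Cells in series carry the same charge, so the same 0.3640 mol of electrons passes through cell 2.
Mg²⁺ + 2 e⁻ → Mg, so n(Mg) = 0.3640 / 2 = 0.1820 mol.
m(Mg) = 0.1820 × 24.31 = 4.42 g.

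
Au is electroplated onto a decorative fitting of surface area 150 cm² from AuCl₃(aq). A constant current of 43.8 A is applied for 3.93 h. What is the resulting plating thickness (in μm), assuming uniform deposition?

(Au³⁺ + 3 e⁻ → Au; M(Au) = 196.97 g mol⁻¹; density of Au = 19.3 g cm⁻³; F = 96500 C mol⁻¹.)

Q = I·t = 43.80 × 14148 = 619700 C; n(e⁻) = 6.422 mol.
n(Au) = n(e⁻)/3 = 2.141 mol, so m = 2.141 × 196.97 = 421.6 g.
Volume = m/ρ = 421.6 / 19.3 = 21.85 cm³.
Thickness = V/A = 21.85 / 150 = 0.146 cm = 1460 μm.

1460 μm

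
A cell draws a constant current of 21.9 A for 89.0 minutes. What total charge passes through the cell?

1.17 × 10⁵ C

Q = I·t = 21.90 A × 5340.0 s = 1.17 × 10⁵ C.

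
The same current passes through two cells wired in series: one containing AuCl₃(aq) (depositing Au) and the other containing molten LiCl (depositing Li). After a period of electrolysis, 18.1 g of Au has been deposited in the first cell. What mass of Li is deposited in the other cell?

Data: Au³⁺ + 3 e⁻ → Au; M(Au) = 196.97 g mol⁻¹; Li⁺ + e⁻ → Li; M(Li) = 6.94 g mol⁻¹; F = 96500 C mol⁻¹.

n(Au) = 18.1 / 196.97 = 0.09189 mol.
Since Au³⁺ + 3 e⁻ → Au, n(e⁻) passed = 3 × 0.09189 = 0.2757 mol.
Cells in series carry the same charge, so the same 0.2757 mol of electrons passes through cell 2.
Li⁺ + e⁻ → Li, so n(Li) = 0.2757 / 1 = 0.2757 mol.
m(Li) = 0.2757 × 6.94 = 1.91 g.

1.91 g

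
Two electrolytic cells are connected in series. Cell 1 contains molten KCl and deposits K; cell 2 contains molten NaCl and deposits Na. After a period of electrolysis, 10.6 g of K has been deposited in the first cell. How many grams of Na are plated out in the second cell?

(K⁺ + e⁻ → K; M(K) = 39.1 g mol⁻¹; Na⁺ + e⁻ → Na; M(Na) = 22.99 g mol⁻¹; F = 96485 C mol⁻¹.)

n(K) = 10.6 / 39.1 = 0.2711 mol.
Since K⁺ + e⁻ → K, n(e⁻) passed = 1 × 0.2711 = 0.2711 mol.
Cells in series carry the same charge, so the same 0.2711 mol of electrons passes through cell 2.
Na⁺ + e⁻ → Na, so n(Na) = 0.2711 / 1 = 0.2711 mol.
m(Na) = 0.2711 × 22.99 = 6.23 g.

6.23 g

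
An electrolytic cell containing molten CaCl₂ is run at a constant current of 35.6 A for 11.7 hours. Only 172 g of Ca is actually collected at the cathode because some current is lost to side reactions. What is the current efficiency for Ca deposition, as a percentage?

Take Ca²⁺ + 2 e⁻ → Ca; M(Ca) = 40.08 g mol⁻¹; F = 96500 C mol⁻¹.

55.2 %

Q = I·t = 35.60 × 42120 = 1499000 C; n(e⁻) = 1499000/96500 = 15.54 mol.
Theoretical n(Ca) = n(e⁻)/2 = 7.769 mol, i.e. m_theo = 7.769 × 40.08 = 311.4 g.
Efficiency = m_actual / m_theo = 172 / 311.4 = 55.2 %.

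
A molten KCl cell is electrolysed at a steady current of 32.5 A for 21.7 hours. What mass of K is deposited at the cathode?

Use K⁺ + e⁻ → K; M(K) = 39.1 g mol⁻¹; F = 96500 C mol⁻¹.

1030 g

Q = I·t = 32.50 A × 78120 s = 2539000 C.
n(e⁻) = Q/F = 2539000 / 96500 = 26.31 mol.
K⁺ + e⁻ → K, so n(K) = n(e⁻)/1 = 26.31 mol.
m = n·M = 26.31 × 39.1 = 1030 g.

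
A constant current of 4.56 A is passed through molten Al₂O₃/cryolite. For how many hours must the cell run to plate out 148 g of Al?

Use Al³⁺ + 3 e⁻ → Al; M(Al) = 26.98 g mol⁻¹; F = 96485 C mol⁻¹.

n(Al) = m/M = 148 / 26.98 = 5.486 mol.
Each Al atom requires 3 electrons, so n(e⁻) = 3 × 5.486 = 16.46 mol.
Q = n(e⁻)·F = 16.46 × 96485 = 1588000 C.
t = Q/I = 1588000 / 4.560 A = 348200 s = 96.7 h.

96.7 h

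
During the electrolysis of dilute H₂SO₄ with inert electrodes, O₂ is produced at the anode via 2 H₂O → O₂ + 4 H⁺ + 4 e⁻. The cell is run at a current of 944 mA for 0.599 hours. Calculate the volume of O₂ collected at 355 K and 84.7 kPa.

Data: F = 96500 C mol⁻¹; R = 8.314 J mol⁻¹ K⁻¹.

0.184 L

Q = I·t = 0.9440 A × 2156.4 s = 2036 C.
n(e⁻) = Q/F = 2036 / 96500 = 0.02109 mol.
4 electrons are transferred per O₂ molecule, so n(O₂) = 0.02109 / 4 = 0.005274 mol.
V = nRT/P = (0.005274 × 8.314 × 355) / (84.7 × 10³ Pa) = 1.84 × 10⁻⁴ m³ = 0.184 L.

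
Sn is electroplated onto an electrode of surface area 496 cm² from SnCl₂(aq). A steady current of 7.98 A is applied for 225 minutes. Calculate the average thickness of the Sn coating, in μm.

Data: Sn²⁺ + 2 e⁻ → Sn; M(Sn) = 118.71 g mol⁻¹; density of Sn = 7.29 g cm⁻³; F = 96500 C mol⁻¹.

Q = I·t = 7.980 × 13500 = 107700 C; n(e⁻) = 1.116 mol.
n(Sn) = n(e⁻)/2 = 0.5582 mol, so m = 0.5582 × 118.71 = 66.26 g.
Volume = m/ρ = 66.26 / 7.29 = 9.089 cm³.
Thickness = V/A = 9.089 / 496 = 0.0183 cm = 183 μm.

183 μm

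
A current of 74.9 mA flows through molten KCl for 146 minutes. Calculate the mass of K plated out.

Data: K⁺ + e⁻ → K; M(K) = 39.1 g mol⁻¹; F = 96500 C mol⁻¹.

Q = I·t = 0.07490 A × 8760.0 s = 656.1 C.
n(e⁻) = Q/F = 656.1 / 96500 = 0.006799 mol.
K⁺ + e⁻ → K, so n(K) = n(e⁻)/1 = 0.006799 mol.
m = n·M = 0.006799 × 39.1 = 0.266 g.

0.266 g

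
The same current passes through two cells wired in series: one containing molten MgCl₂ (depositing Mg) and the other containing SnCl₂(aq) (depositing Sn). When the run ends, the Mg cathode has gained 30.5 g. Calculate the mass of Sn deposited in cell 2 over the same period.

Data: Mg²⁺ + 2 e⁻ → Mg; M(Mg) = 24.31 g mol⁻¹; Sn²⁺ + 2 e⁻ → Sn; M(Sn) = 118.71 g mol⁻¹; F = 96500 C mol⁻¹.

149 g

n(Mg) = 30.5 / 24.31 = 1.255 mol.
Since Mg²⁺ + 2 e⁻ → Mg, n(e⁻) passed = 2 × 1.255 = 2.509 mol.
Cells in series carry the same charge, so the same 2.509 mol of electrons passes through cell 2.
Sn²⁺ + 2 e⁻ → Sn, so n(Sn) = 2.509 / 2 = 1.255 mol.
m(Sn) = 1.255 × 118.71 = 149 g.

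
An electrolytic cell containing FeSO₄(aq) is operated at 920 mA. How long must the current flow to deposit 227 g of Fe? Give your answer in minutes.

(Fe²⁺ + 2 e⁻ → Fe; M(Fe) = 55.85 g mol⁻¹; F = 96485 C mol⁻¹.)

n(Fe) = m/M = 227 / 55.85 = 4.064 mol.
Each Fe atom requires 2 electrons, so n(e⁻) = 2 × 4.064 = 8.129 mol.
Q = n(e⁻)·F = 8.129 × 96485 = 784300 C.
t = Q/I = 784300 / 0.9200 A = 852500 s = 14200 min.

14200 min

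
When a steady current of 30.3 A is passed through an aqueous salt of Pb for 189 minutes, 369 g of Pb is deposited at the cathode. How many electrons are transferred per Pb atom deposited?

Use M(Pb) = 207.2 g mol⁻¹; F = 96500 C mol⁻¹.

Q = I·t = 30.30 A × 11340 s = 343600 C, so n(e⁻) = 343600/96500 = 3.561 mol.
n(Pb) deposited = 369 / 207.2 = 1.781 mol.
Electrons per atom = n(e⁻)/n(Pb) = 3.561 / 1.781 = 2.00 ≈ 2, so the ion is Pb²⁺.

2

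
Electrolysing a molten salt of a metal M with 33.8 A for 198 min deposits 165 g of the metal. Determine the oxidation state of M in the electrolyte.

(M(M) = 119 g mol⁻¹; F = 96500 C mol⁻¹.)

Q = I·t = 33.80 A × 11880 s = 401500 C, so n(e⁻) = 401500/96500 = 4.161 mol.
n(M) deposited = 165 / 119 = 1.387 mol.
Electrons per atom = n(e⁻)/n(M) = 4.161 / 1.387 = 3.00 ≈ 3, so the ion is M³⁺.

+3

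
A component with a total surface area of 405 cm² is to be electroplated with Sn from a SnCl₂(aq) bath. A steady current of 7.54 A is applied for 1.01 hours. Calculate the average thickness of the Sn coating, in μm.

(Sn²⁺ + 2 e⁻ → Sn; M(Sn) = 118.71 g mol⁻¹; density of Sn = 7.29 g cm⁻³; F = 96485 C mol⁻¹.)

Q = I·t = 7.540 × 3636.0 = 27420 C; n(e⁻) = 0.2841 mol.
n(Sn) = n(e⁻)/2 = 0.1421 mol, so m = 0.1421 × 118.71 = 16.87 g.
Volume = m/ρ = 16.87 / 7.29 = 2.313 cm³.
Thickness = V/A = 2.313 / 405 = 0.00571 cm = 57.1 μm.

57.1 μm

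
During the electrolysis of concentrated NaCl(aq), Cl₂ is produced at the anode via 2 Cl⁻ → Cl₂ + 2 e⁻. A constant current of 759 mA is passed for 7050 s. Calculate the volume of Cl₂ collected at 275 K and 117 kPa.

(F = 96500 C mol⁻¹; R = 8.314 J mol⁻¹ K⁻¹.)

0.542 L

Q = I·t = 0.7590 A × 7050.0 s = 5351 C.
n(e⁻) = Q/F = 5351 / 96500 = 0.05545 mol.
2 electrons are transferred per Cl₂ molecule, so n(Cl₂) = 0.05545 / 2 = 0.02773 mol.
V = nRT/P = (0.02773 × 8.314 × 275) / (117 × 10³ Pa) = 5.42 × 10⁻⁴ m³ = 0.542 L.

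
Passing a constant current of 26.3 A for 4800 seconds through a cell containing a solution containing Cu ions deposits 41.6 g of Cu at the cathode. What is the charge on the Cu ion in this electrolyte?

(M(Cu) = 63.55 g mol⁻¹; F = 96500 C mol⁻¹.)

Q = I·t = 26.30 A × 4800.0 s = 126200 C, so n(e⁻) = 126200/96500 = 1.308 mol.
n(Cu) deposited = 41.6 / 63.55 = 0.6546 mol.
Electrons per atom = n(e⁻)/n(Cu) = 1.308 / 0.6546 = 2.00 ≈ 2, so the ion is Cu²⁺.

+2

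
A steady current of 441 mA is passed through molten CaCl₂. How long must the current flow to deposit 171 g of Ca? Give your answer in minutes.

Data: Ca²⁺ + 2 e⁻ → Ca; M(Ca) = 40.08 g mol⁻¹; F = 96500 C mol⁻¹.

31100 min

n(Ca) = m/M = 171 / 40.08 = 4.266 mol.
Each Ca atom requires 2 electrons, so n(e⁻) = 2 × 4.266 = 8.533 mol.
Q = n(e⁻)·F = 8.533 × 96500 = 823400 C.
t = Q/I = 823400 / 0.4410 A = 1867000 s = 31100 min.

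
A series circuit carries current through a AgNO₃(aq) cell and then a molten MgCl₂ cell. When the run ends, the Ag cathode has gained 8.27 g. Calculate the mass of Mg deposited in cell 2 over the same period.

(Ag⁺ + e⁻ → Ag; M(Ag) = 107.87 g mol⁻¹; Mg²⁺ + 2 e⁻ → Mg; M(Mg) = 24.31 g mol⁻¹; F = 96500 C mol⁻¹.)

n(Ag) = 8.27 / 107.87 = 0.07667 mol.
Since Ag⁺ + e⁻ → Ag, n(e⁻) passed = 1 × 0.07667 = 0.07667 mol.
Cells in series carry the same charge, so the same 0.07667 mol of electrons passes through cell 2.
Mg²⁺ + 2 e⁻ → Mg, so n(Mg) = 0.07667 / 2 = 0.03833 mol.
m(Mg) = 0.03833 × 24.31 = 0.932 g.

0.932 g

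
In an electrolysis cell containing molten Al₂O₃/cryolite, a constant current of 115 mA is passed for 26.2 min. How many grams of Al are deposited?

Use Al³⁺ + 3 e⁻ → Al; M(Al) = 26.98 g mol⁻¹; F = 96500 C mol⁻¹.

0.0168 g

Q = I·t = 0.1150 A × 1572.0 s = 180.8 C.
n(e⁻) = Q/F = 180.8 / 96500 = 0.001873 mol.
Al³⁺ + 3 e⁻ → Al, so n(Al) = n(e⁻)/3 = 0.0006245 mol.
m = n·M = 0.0006245 × 26.98 = 0.0168 g.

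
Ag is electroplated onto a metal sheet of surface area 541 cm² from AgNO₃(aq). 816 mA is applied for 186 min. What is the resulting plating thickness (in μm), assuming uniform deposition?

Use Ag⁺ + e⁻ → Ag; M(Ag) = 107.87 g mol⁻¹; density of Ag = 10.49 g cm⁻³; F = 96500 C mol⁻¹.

17.9 μm

Q = I·t = 0.8160 × 11160 = 9107 C; n(e⁻) = 0.09437 mol.
n(Ag) = n(e⁻)/1 = 0.09437 mol, so m = 0.09437 × 107.87 = 10.18 g.
Volume = m/ρ = 10.18 / 10.49 = 0.9704 cm³.
Thickness = V/A = 0.9704 / 541 = 0.00179 cm = 17.9 μm.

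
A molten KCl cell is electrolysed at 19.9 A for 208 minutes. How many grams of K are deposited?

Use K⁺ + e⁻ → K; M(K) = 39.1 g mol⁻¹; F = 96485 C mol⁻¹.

101 g

Q = I·t = 19.90 A × 12480 s = 248400 C.
n(e⁻) = Q/F = 248400 / 96485 = 2.574 mol.
K⁺ + e⁻ → K, so n(K) = n(e⁻)/1 = 2.574 mol.
m = n·M = 2.574 × 39.1 = 101 g.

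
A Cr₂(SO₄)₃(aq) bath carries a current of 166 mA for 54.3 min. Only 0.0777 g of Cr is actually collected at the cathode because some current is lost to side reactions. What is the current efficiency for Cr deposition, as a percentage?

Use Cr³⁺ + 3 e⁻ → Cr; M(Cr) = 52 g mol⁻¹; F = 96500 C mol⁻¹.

80.0 %

Q = I·t = 0.1660 × 3258.0 = 540.8 C; n(e⁻) = 540.8/96500 = 0.005604 mol.
Theoretical n(Cr) = n(e⁻)/3 = 0.001868 mol, i.e. m_theo = 0.001868 × 52 = 0.09714 g.
Efficiency = m_actual / m_theo = 0.0777 / 0.09714 = 80.0 %.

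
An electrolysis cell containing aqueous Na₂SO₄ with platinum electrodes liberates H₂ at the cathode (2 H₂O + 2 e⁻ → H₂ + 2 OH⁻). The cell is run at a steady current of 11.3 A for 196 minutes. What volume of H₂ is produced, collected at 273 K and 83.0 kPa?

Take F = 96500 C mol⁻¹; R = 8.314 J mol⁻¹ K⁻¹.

Q = I·t = 11.30 A × 11760 s = 132900 C.
n(e⁻) = Q/F = 132900 / 96500 = 1.377 mol.
2 electrons are transferred per H₂ molecule, so n(H₂) = 1.377 / 2 = 0.6885 mol.
V = nRT/P = (0.6885 × 8.314 × 273) / (83.0 × 10³ Pa) = 0.0188 m³ = 18.8 L.

18.8 L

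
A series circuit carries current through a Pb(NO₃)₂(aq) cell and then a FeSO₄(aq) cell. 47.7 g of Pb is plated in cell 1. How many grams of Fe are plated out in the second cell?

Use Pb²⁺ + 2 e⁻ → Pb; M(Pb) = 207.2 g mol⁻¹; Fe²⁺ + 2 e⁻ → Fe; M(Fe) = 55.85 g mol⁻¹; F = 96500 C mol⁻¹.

n(Pb) = 47.7 / 207.2 = 0.2302 mol.
Since Pb²⁺ + 2 e⁻ → Pb, n(e⁻) passed = 2 × 0.2302 = 0.4604 mol.
Cells in series carry the same charge, so the same 0.4604 mol of electrons passes through cell 2.
Fe²⁺ + 2 e⁻ → Fe, so n(Fe) = 0.4604 / 2 = 0.2302 mol.
m(Fe) = 0.2302 × 55.85 = 12.9 g.

12.9 g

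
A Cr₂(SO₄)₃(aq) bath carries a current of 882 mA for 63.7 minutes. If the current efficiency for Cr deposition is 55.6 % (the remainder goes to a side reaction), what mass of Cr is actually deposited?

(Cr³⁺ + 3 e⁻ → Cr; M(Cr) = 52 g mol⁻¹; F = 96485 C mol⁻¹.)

0.337 g

Q = I·t = 0.8820 × 3822.0 = 3371 C.
n(e⁻) = 3371/96485 = 0.03494 mol; theoretically n(Cr) = 0.03494/3 = 0.01165 mol, m_theo = 0.6056 g.
At 55.6 % efficiency, m_actual = 0.556 × 0.6056 = 0.337 g.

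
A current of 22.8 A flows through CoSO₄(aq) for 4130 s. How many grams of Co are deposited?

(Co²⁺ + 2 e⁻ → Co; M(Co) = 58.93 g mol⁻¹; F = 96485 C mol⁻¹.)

Q = I·t = 22.80 A × 4130.0 s = 94160 C.
n(e⁻) = Q/F = 94160 / 96485 = 0.9759 mol.
Co²⁺ + 2 e⁻ → Co, so n(Co) = n(e⁻)/2 = 0.4880 mol.
m = n·M = 0.4880 × 58.93 = 28.8 g.

28.8 g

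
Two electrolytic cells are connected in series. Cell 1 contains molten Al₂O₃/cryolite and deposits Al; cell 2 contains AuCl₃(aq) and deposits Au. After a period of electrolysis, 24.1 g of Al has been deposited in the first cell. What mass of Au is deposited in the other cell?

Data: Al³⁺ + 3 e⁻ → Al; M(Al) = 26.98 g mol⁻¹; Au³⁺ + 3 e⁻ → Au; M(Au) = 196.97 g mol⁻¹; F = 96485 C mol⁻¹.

n(Al) = 24.1 / 26.98 = 0.8933 mol.
Since Al³⁺ + 3 e⁻ → Al, n(e⁻) passed = 3 × 0.8933 = 2.680 mol.
Cells in series carry the same charge, so the same 2.680 mol of electrons passes through cell 2.
Au³⁺ + 3 e⁻ → Au, so n(Au) = 2.680 / 3 = 0.8933 mol.
m(Au) = 0.8933 × 196.97 = 176 g.

176 g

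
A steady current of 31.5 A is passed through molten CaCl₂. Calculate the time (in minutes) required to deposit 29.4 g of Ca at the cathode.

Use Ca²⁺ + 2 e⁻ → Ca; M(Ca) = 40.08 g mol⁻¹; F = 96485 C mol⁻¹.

n(Ca) = m/M = 29.4 / 40.08 = 0.7335 mol.
Each Ca atom requires 2 electrons, so n(e⁻) = 2 × 0.7335 = 1.467 mol.
Q = n(e⁻)·F = 1.467 × 96485 = 141500 C.
t = Q/I = 141500 / 31.50 A = 4494 s = 74.9 min.

74.9 min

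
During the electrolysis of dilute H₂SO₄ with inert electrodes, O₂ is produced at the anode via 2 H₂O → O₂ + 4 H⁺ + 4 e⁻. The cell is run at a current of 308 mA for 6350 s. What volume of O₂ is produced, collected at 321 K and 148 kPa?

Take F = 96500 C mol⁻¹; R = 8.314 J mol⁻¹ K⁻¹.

0.0914 L

Q = I·t = 0.3080 A × 6350.0 s = 1956 C.
n(e⁻) = Q/F = 1956 / 96500 = 0.02027 mol.
4 electrons are transferred per O₂ molecule, so n(O₂) = 0.02027 / 4 = 0.005067 mol.
V = nRT/P = (0.005067 × 8.314 × 321) / (148 × 10³ Pa) = 9.14 × 10⁻⁵ m³ = 0.0914 L.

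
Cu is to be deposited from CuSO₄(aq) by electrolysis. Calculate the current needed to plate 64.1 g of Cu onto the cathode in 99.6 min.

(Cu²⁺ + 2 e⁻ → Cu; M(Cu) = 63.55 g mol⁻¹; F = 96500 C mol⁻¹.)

n(Cu) = 64.1 / 63.55 = 1.009 mol.
n(e⁻) = 2 × 1.009 = 2.017 mol.
Q = n(e⁻)·F = 2.017 × 96500 = 194700 C.
I = Q/t = 194700 / 5976.0 s = 32.6 A.

32.6 A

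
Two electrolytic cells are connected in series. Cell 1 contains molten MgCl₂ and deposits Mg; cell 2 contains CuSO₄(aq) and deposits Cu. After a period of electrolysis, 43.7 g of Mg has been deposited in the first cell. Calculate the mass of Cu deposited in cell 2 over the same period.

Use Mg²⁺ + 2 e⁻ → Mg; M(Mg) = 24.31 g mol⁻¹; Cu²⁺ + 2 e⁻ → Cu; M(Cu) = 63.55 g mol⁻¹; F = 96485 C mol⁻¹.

n(Mg) = 43.7 / 24.31 = 1.798 mol.
Since Mg²⁺ + 2 e⁻ → Mg, n(e⁻) passed = 2 × 1.798 = 3.595 mol.
Cells in series carry the same charge, so the same 3.595 mol of electrons passes through cell 2.
Cu²⁺ + 2 e⁻ → Cu, so n(Cu) = 3.595 / 2 = 1.798 mol.
m(Cu) = 1.798 × 63.55 = 114 g.

114 g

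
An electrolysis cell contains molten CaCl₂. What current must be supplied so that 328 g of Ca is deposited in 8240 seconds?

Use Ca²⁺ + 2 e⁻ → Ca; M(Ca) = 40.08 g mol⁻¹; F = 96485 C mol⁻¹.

n(Ca) = 328 / 40.08 = 8.184 mol.
n(e⁻) = 2 × 8.184 = 16.37 mol.
Q = n(e⁻)·F = 16.37 × 96485 = 1579000 C.
I = Q/t = 1579000 / 8240.0 s = 192 A.

192 A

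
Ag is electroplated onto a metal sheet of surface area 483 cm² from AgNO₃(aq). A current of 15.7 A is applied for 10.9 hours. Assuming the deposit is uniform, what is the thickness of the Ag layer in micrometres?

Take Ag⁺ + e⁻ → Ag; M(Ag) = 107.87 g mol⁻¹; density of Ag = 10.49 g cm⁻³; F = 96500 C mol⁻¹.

Q = I·t = 15.70 × 39240 = 616100 C; n(e⁻) = 6.384 mol.
n(Ag) = n(e⁻)/1 = 6.384 mol, so m = 6.384 × 107.87 = 688.7 g.
Volume = m/ρ = 688.7 / 10.49 = 65.65 cm³.
Thickness = V/A = 65.65 / 483 = 0.136 cm = 1360 μm.

1360 μm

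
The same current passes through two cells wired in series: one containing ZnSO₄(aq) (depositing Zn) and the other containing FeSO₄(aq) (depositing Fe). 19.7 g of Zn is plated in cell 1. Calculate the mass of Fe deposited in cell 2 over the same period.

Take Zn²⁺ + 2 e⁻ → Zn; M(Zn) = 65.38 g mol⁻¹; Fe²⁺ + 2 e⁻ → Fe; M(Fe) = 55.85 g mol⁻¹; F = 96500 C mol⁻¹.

n(Zn) = 19.7 / 65.38 = 0.3013 mol.
Since Zn²⁺ + 2 e⁻ → Zn, n(e⁻) passed = 2 × 0.3013 = 0.6026 mol.
Cells in series carry the same charge, so the same 0.6026 mol of electrons passes through cell 2.
Fe²⁺ + 2 e⁻ → Fe, so n(Fe) = 0.6026 / 2 = 0.3013 mol.
m(Fe) = 0.3013 × 55.85 = 16.8 g.

16.8 g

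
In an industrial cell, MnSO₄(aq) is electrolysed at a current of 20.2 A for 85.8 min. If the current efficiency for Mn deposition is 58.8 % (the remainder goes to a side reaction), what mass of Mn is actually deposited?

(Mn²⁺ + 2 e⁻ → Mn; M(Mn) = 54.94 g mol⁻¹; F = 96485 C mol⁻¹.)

Q = I·t = 20.20 × 5148.0 = 104000 C.
n(e⁻) = 104000/96485 = 1.078 mol; theoretically n(Mn) = 1.078/2 = 0.5389 mol, m_theo = 29.61 g.
At 58.8 % efficiency, m_actual = 0.588 × 29.61 = 17.4 g.

17.4 g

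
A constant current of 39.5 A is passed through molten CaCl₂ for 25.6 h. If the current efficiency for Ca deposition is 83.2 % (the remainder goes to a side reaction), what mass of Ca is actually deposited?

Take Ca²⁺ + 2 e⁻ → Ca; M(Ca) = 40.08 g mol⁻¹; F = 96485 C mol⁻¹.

Q = I·t = 39.50 × 92160 = 3640000 C.
n(e⁻) = 3640000/96485 = 37.73 mol; theoretically n(Ca) = 37.73/2 = 18.86 mol, m_theo = 756.1 g.
At 83.2 % efficiency, m_actual = 0.832 × 756.1 = 629 g.

629 g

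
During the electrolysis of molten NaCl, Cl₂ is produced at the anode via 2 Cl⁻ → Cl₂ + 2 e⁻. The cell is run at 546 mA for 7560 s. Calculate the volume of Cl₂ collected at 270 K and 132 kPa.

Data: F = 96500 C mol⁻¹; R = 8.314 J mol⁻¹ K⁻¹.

Q = I·t = 0.5460 A × 7560.0 s = 4128 C.
n(e⁻) = Q/F = 4128 / 96500 = 0.04277 mol.
2 electrons are transferred per Cl₂ molecule, so n(Cl₂) = 0.04277 / 2 = 0.02139 mol.
V = nRT/P = (0.02139 × 8.314 × 270) / (132 × 10³ Pa) = 3.64 × 10⁻⁴ m³ = 0.364 L.

0.364 L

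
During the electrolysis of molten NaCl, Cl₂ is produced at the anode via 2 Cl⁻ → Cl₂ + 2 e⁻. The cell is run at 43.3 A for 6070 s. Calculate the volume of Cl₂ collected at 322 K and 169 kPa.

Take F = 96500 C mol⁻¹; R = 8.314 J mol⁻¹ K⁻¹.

21.6 L

Q = I·t = 43.30 A × 6070.0 s = 262800 C.
n(e⁻) = Q/F = 262800 / 96500 = 2.724 mol.
2 electrons are transferred per Cl₂ molecule, so n(Cl₂) = 2.724 / 2 = 1.362 mol.
V = nRT/P = (1.362 × 8.314 × 322) / (169 × 10³ Pa) = 0.0216 m³ = 21.6 L.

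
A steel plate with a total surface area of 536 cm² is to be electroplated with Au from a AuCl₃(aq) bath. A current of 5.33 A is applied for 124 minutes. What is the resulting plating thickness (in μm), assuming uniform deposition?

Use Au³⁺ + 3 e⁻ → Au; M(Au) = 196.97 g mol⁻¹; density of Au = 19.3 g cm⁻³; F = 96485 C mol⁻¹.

Q = I·t = 5.330 × 7440.0 = 39660 C; n(e⁻) = 0.4110 mol.
n(Au) = n(e⁻)/3 = 0.1370 mol, so m = 0.1370 × 196.97 = 26.98 g.
Volume = m/ρ = 26.98 / 19.3 = 1.398 cm³.
Thickness = V/A = 1.398 / 536 = 0.00261 cm = 26.1 μm.

26.1 μm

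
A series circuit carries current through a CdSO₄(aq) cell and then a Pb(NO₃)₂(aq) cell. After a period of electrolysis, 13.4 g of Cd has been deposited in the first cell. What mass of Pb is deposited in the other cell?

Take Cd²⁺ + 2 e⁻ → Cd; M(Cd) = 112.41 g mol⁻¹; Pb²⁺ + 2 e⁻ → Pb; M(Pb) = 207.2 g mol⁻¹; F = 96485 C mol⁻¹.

n(Cd) = 13.4 / 112.41 = 0.1192 mol.
Since Cd²⁺ + 2 e⁻ → Cd, n(e⁻) passed = 2 × 0.1192 = 0.2384 mol.
Cells in series carry the same charge, so the same 0.2384 mol of electrons passes through cell 2.
Pb²⁺ + 2 e⁻ → Pb, so n(Pb) = 0.2384 / 2 = 0.1192 mol.
m(Pb) = 0.1192 × 207.2 = 24.7 g.

24.7 g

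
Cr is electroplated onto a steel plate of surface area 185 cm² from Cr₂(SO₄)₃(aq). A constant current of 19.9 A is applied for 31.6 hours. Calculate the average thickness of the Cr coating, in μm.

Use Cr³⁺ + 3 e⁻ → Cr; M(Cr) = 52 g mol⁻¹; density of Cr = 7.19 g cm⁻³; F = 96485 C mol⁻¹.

Q = I·t = 19.90 × 113760 = 2264000 C; n(e⁻) = 23.46 mol.
n(Cr) = n(e⁻)/3 = 7.821 mol, so m = 7.821 × 52 = 406.7 g.
Volume = m/ρ = 406.7 / 7.19 = 56.56 cm³.
Thickness = V/A = 56.56 / 185 = 0.306 cm = 3060 μm.

3060 μm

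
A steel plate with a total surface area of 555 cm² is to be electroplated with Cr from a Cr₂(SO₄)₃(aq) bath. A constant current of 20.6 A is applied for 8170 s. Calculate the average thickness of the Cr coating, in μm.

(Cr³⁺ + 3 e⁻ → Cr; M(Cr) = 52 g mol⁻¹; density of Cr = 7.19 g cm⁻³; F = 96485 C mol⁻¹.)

75.8 μm

Q = I·t = 20.60 × 8170.0 = 168300 C; n(e⁻) = 1.744 mol.
n(Cr) = n(e⁻)/3 = 0.5814 mol, so m = 0.5814 × 52 = 30.24 g.
Volume = m/ρ = 30.24 / 7.19 = 4.205 cm³.
Thickness = V/A = 4.205 / 555 = 0.00758 cm = 75.8 μm.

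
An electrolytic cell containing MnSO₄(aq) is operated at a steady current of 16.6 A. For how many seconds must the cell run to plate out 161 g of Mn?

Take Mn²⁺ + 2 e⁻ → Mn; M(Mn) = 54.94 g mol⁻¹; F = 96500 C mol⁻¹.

34100 s

n(Mn) = m/M = 161 / 54.94 = 2.930 mol.
Each Mn atom requires 2 electrons, so n(e⁻) = 2 × 2.930 = 5.861 mol.
Q = n(e⁻)·F = 5.861 × 96500 = 565600 C.
t = Q/I = 565600 / 16.60 A = 34070 s.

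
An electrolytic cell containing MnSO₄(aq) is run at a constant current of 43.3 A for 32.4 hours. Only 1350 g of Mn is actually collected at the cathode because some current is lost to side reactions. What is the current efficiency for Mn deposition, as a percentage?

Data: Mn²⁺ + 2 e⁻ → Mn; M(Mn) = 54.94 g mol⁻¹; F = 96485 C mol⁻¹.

93.9 %

Q = I·t = 43.30 × 116640 = 5051000 C; n(e⁻) = 5051000/96485 = 52.35 mol.
Theoretical n(Mn) = n(e⁻)/2 = 26.17 mol, i.e. m_theo = 26.17 × 54.94 = 1438 g.
Efficiency = m_actual / m_theo = 1350 / 1438 = 93.9 %.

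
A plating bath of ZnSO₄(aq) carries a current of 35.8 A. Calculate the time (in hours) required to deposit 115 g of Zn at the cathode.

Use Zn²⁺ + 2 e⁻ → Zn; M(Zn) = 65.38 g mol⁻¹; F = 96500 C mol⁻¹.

2.63 h

n(Zn) = m/M = 115 / 65.38 = 1.759 mol.
Each Zn atom requires 2 electrons, so n(e⁻) = 2 × 1.759 = 3.518 mol.
Q = n(e⁻)·F = 3.518 × 96500 = 339500 C.
t = Q/I = 339500 / 35.80 A = 9483 s = 2.63 h.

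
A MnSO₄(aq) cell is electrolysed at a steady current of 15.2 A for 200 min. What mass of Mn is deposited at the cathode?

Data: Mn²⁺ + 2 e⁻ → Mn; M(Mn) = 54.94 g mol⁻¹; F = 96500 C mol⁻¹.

Q = I·t = 15.20 A × 12000 s = 182400 C.
n(e⁻) = Q/F = 182400 / 96500 = 1.890 mol.
Mn²⁺ + 2 e⁻ → Mn, so n(Mn) = n(e⁻)/2 = 0.9451 mol.
m = n·M = 0.9451 × 54.94 = 51.9 g.

51.9 g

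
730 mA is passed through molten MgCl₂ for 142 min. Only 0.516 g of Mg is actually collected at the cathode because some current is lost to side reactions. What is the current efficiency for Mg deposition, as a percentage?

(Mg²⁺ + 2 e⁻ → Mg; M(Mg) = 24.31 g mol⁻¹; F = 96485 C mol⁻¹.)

Q = I·t = 0.7300 × 8520.0 = 6220 C; n(e⁻) = 6220/96485 = 0.06446 mol.
Theoretical n(Mg) = n(e⁻)/2 = 0.03223 mol, i.e. m_theo = 0.03223 × 24.31 = 0.7835 g.
Efficiency = m_actual / m_theo = 0.516 / 0.7835 = 65.9 %.

65.9 %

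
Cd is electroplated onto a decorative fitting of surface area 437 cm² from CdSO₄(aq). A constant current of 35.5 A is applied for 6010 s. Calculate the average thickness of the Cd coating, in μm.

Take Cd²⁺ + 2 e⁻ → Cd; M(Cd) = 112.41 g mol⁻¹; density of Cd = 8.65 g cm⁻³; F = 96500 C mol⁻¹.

329 μm

Q = I·t = 35.50 × 6010.0 = 213400 C; n(e⁻) = 2.211 mol.
n(Cd) = n(e⁻)/2 = 1.105 mol, so m = 1.105 × 112.41 = 124.3 g.
Volume = m/ρ = 124.3 / 8.65 = 14.37 cm³.
Thickness = V/A = 14.37 / 437 = 0.0329 cm = 329 μm.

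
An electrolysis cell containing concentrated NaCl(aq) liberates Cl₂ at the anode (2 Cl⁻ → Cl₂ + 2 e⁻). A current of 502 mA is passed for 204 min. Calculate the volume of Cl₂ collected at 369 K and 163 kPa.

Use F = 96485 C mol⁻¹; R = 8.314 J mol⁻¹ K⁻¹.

Q = I·t = 0.5020 A × 12240 s = 6144 C.
n(e⁻) = Q/F = 6144 / 96485 = 0.06368 mol.
2 electrons are transferred per Cl₂ molecule, so n(Cl₂) = 0.06368 / 2 = 0.03184 mol.
V = nRT/P = (0.03184 × 8.314 × 369) / (163 × 10³ Pa) = 5.99 × 10⁻⁴ m³ = 0.599 L.

0.599 L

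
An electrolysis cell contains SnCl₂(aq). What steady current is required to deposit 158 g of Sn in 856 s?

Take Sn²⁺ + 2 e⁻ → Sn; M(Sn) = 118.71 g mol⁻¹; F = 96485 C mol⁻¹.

300 A

n(Sn) = 158 / 118.71 = 1.331 mol.
n(e⁻) = 2 × 1.331 = 2.662 mol.
Q = n(e⁻)·F = 2.662 × 96485 = 256800 C.
I = Q/t = 256800 / 856.00 s = 300 A.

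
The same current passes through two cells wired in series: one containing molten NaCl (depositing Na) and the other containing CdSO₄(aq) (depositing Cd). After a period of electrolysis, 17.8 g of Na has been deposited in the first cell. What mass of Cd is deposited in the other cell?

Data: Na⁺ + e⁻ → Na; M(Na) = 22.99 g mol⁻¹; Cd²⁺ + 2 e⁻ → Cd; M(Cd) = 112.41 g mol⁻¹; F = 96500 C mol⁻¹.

n(Na) = 17.8 / 22.99 = 0.7742 mol.
Since Na⁺ + e⁻ → Na, n(e⁻) passed = 1 × 0.7742 = 0.7742 mol.
Cells in series carry the same charge, so the same 0.7742 mol of electrons passes through cell 2.
Cd²⁺ + 2 e⁻ → Cd, so n(Cd) = 0.7742 / 2 = 0.3871 mol.
m(Cd) = 0.3871 × 112.41 = 43.5 g.

43.5 g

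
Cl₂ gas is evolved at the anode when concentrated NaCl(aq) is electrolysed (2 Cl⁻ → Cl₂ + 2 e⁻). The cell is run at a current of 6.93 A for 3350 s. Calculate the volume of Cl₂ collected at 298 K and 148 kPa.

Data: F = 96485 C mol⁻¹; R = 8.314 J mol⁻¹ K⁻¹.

2.01 L

Q = I·t = 6.930 A × 3350.0 s = 23220 C.
n(e⁻) = Q/F = 23220 / 96485 = 0.2406 mol.
2 electrons are transferred per Cl₂ molecule, so n(Cl₂) = 0.2406 / 2 = 0.1203 mol.
V = nRT/P = (0.1203 × 8.314 × 298) / (148 × 10³ Pa) = 0.00201 m³ = 2.01 L.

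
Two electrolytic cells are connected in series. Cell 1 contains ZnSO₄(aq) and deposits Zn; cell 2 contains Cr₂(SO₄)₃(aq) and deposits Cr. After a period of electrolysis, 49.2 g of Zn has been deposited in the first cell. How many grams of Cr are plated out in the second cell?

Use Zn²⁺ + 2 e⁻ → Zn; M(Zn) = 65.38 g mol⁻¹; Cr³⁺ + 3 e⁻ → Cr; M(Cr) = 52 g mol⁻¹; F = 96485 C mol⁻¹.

n(Zn) = 49.2 / 65.38 = 0.7525 mol.
Since Zn²⁺ + 2 e⁻ → Zn, n(e⁻) passed = 2 × 0.7525 = 1.505 mol.
Cells in series carry the same charge, so the same 1.505 mol of electrons passes through cell 2.
Cr³⁺ + 3 e⁻ → Cr, so n(Cr) = 1.505 / 3 = 0.5017 mol.
m(Cr) = 0.5017 × 52 = 26.1 g.

26.1 g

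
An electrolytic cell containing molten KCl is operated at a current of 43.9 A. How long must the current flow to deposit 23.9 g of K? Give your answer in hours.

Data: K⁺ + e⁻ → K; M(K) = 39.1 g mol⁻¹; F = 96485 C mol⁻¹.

0.373 h

n(K) = m/M = 23.9 / 39.1 = 0.6113 mol.
Each K atom requires 1 electron, so n(e⁻) = 1 × 0.6113 = 0.6113 mol.
Q = n(e⁻)·F = 0.6113 × 96485 = 58980 C.
t = Q/I = 58980 / 43.90 A = 1343 s = 0.373 h.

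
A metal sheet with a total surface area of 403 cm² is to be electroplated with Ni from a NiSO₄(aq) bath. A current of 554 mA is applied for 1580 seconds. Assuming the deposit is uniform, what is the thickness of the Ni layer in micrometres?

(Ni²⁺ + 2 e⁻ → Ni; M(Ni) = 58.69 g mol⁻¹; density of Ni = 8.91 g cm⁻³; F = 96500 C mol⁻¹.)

Q = I·t = 0.5540 × 1580.0 = 875.3 C; n(e⁻) = 0.009071 mol.
n(Ni) = n(e⁻)/2 = 0.004535 mol, so m = 0.004535 × 58.69 = 0.2662 g.
Volume = m/ρ = 0.2662 / 8.91 = 0.02987 cm³.
Thickness = V/A = 0.02987 / 403 = 7.41 × 10⁻⁵ cm = 0.741 μm.

0.741 μm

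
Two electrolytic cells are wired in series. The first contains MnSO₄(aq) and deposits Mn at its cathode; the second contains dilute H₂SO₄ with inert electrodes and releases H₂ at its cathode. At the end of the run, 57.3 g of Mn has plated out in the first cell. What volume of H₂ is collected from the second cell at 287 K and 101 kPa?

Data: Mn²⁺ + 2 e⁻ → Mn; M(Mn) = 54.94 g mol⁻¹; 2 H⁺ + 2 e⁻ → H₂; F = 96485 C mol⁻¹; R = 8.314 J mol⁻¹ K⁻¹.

n(Mn) = 57.3 / 54.94 = 1.043 mol, so n(e⁻) = 2 × 1.043 = 2.086 mol.
The cells are in series, so the same 2.086 mol of electrons passes through the second cell.
2 H⁺ + 2 e⁻ → H₂ — 2 mol e⁻ per mol H₂, so n(H₂) = 2.086/2 = 1.043 mol.
V = nRT/P = (1.043 × 8.314 × 287) / (101 × 10³) = 0.0246 m³ = 24.6 L.

24.6 L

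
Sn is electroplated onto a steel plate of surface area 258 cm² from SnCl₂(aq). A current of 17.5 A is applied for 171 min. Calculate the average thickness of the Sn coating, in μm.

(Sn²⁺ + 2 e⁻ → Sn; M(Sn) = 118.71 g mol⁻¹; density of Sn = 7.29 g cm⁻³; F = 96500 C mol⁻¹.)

Q = I·t = 17.50 × 10260 = 179600 C; n(e⁻) = 1.861 mol.
n(Sn) = n(e⁻)/2 = 0.9303 mol, so m = 0.9303 × 118.71 = 110.4 g.
Volume = m/ρ = 110.4 / 7.29 = 15.15 cm³.
Thickness = V/A = 15.15 / 258 = 0.0587 cm = 587 μm.

587 μm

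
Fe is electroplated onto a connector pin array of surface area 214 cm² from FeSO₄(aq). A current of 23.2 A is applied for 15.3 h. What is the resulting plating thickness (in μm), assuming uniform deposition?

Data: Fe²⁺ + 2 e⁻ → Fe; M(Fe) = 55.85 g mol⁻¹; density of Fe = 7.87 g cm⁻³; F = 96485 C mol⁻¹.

Q = I·t = 23.20 × 55080 = 1278000 C; n(e⁻) = 13.24 mol.
n(Fe) = n(e⁻)/2 = 6.622 mol, so m = 6.622 × 55.85 = 369.8 g.
Volume = m/ρ = 369.8 / 7.87 = 46.99 cm³.
Thickness = V/A = 46.99 / 214 = 0.220 cm = 2200 μm.

2200 μm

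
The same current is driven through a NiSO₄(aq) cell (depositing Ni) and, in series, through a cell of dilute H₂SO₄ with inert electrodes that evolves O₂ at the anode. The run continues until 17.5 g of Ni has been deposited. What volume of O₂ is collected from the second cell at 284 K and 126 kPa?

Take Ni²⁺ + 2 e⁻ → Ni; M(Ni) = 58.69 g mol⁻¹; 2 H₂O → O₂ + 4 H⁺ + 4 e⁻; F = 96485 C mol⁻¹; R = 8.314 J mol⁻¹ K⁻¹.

2.79 L

n(Ni) = 17.5 / 58.69 = 0.2982 mol, so n(e⁻) = 2 × 0.2982 = 0.5964 mol.
The cells are in series, so the same 0.5964 mol of electrons passes through the second cell.
2 H₂O → O₂ + 4 H⁺ + 4 e⁻ — 4 mol e⁻ per mol O₂, so n(O₂) = 0.5964/4 = 0.1491 mol.
V = nRT/P = (0.1491 × 8.314 × 284) / (126 × 10³) = 0.00279 m³ = 2.79 L.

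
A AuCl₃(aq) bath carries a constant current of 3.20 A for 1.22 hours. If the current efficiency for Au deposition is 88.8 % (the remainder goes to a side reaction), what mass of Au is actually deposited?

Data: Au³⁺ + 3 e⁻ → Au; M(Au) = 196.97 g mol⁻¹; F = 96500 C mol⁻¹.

8.49 g

Q = I·t = 3.200 × 4392.0 = 14050 C.
n(e⁻) = 14050/96500 = 0.1456 mol; theoretically n(Au) = 0.1456/3 = 0.04855 mol, m_theo = 9.562 g.
At 88.8 % efficiency, m_actual = 0.888 × 9.562 = 8.49 g.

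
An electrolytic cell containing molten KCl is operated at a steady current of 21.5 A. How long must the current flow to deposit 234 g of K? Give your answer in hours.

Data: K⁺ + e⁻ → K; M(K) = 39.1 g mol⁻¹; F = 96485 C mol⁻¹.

7.46 h

n(K) = m/M = 234 / 39.1 = 5.985 mol.
Each K atom requires 1 electron, so n(e⁻) = 1 × 5.985 = 5.985 mol.
Q = n(e⁻)·F = 5.985 × 96485 = 577400 C.
t = Q/I = 577400 / 21.50 A = 26860 s = 7.46 h.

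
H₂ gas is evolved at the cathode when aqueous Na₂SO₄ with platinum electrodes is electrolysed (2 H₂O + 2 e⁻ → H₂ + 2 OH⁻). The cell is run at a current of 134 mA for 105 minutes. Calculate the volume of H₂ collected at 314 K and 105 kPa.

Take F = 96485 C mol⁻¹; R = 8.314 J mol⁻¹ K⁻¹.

0.109 L

Q = I·t = 0.1340 A × 6300.0 s = 844.2 C.
n(e⁻) = Q/F = 844.2 / 96485 = 0.008750 mol.
2 electrons are transferred per H₂ molecule, so n(H₂) = 0.008750 / 2 = 0.004375 mol.
V = nRT/P = (0.004375 × 8.314 × 314) / (105 × 10³ Pa) = 1.09 × 10⁻⁴ m³ = 0.109 L.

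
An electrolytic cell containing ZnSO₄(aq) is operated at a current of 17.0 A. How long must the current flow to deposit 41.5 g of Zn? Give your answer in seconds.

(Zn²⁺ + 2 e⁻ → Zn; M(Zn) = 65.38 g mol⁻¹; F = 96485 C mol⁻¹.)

n(Zn) = m/M = 41.5 / 65.38 = 0.6348 mol.
Each Zn atom requires 2 electrons, so n(e⁻) = 2 × 0.6348 = 1.270 mol.
Q = n(e⁻)·F = 1.270 × 96485 = 122500 C.
t = Q/I = 122500 / 17.00 A = 7205 s.

7210 s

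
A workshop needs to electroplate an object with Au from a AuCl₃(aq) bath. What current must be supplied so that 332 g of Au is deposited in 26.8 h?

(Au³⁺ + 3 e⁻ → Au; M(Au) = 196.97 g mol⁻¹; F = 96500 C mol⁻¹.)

5.06 A

n(Au) = 332 / 196.97 = 1.686 mol.
n(e⁻) = 3 × 1.686 = 5.057 mol.
Q = n(e⁻)·F = 5.057 × 96500 = 488000 C.
I = Q/t = 488000 / 96480 s = 5.06 A.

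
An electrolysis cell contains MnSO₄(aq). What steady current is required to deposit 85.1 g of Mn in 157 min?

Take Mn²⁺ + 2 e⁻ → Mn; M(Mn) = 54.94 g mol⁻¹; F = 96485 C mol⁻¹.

31.7 A

n(Mn) = 85.1 / 54.94 = 1.549 mol.
n(e⁻) = 2 × 1.549 = 3.098 mol.
Q = n(e⁻)·F = 3.098 × 96485 = 298900 C.
I = Q/t = 298900 / 9420.0 s = 31.7 A.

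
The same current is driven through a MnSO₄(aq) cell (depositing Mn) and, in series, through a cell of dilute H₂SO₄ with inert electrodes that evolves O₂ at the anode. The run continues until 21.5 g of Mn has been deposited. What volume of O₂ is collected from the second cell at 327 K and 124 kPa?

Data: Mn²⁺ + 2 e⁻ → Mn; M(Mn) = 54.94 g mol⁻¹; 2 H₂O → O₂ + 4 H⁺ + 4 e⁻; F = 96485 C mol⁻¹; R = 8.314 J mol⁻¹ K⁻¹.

4.29 L

n(Mn) = 21.5 / 54.94 = 0.3913 mol, so n(e⁻) = 2 × 0.3913 = 0.7827 mol.
The cells are in series, so the same 0.7827 mol of electrons passes through the second cell.
2 H₂O → O₂ + 4 H⁺ + 4 e⁻ — 4 mol e⁻ per mol O₂, so n(O₂) = 0.7827/4 = 0.1957 mol.
V = nRT/P = (0.1957 × 8.314 × 327) / (124 × 10³) = 0.00429 m³ = 4.29 L.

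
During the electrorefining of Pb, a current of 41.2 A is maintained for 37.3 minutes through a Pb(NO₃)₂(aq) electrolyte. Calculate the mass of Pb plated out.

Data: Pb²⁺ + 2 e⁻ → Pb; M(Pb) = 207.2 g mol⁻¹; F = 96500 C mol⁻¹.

99.0 g

Q = I·t = 41.20 A × 2238.0 s = 92210 C.
n(e⁻) = Q/F = 92210 / 96500 = 0.9555 mol.
Pb²⁺ + 2 e⁻ → Pb, so n(Pb) = n(e⁻)/2 = 0.4777 mol.
m = n·M = 0.4777 × 207.2 = 99.0 g.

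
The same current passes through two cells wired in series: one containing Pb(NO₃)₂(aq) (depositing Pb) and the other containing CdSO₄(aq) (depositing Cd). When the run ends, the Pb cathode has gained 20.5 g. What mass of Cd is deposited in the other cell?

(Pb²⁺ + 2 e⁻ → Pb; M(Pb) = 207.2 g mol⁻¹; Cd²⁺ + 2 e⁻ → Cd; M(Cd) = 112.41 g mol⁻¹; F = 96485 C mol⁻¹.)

n(Pb) = 20.5 / 207.2 = 0.09894 mol.
Since Pb²⁺ + 2 e⁻ → Pb, n(e⁻) passed = 2 × 0.09894 = 0.1979 mol.
Cells in series carry the same charge, so the same 0.1979 mol of electrons passes through cell 2.
Cd²⁺ + 2 e⁻ → Cd, so n(Cd) = 0.1979 / 2 = 0.09894 mol.
m(Cd) = 0.09894 × 112.41 = 11.1 g.

11.1 g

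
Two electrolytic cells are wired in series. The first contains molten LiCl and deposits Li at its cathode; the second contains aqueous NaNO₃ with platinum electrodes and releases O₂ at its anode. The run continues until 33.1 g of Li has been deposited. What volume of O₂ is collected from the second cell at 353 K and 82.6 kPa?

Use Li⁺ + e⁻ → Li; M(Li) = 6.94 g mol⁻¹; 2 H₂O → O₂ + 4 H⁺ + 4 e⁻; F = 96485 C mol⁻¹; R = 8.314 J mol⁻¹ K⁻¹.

42.4 L

n(Li) = 33.1 / 6.94 = 4.769 mol, so n(e⁻) = 1 × 4.769 = 4.769 mol.
The cells are in series, so the same 4.769 mol of electrons passes through the second cell.
2 H₂O → O₂ + 4 H⁺ + 4 e⁻ — 4 mol e⁻ per mol O₂, so n(O₂) = 4.769/4 = 1.192 mol.
V = nRT/P = (1.192 × 8.314 × 353) / (82.6 × 10³) = 0.0424 m³ = 42.4 L.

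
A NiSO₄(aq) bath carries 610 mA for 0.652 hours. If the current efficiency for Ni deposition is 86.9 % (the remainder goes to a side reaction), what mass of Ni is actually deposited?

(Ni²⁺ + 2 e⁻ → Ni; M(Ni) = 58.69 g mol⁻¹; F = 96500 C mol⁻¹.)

Q = I·t = 0.6100 × 2347.2 = 1432 C.
n(e⁻) = 1432/96500 = 0.01484 mol; theoretically n(Ni) = 0.01484/2 = 0.007419 mol, m_theo = 0.4354 g.
At 86.9 % efficiency, m_actual = 0.869 × 0.4354 = 0.378 g.

0.378 g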